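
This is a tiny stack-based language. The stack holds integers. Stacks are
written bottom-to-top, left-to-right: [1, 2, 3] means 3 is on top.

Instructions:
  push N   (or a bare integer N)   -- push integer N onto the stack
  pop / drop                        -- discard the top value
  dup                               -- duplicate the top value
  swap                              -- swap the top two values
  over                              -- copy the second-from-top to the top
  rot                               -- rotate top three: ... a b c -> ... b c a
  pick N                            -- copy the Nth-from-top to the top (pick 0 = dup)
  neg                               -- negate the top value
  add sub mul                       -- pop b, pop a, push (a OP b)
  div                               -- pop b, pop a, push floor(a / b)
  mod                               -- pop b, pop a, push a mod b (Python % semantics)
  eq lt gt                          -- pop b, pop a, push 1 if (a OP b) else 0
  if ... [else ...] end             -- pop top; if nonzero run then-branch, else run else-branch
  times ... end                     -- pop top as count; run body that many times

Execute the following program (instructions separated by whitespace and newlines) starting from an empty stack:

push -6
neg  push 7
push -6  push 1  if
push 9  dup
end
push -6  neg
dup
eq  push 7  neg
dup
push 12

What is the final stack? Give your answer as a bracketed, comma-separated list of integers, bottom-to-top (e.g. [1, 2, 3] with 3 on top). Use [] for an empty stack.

Answer: [6, 7, -6, 9, 9, 1, -7, -7, 12]

Derivation:
After 'push -6': [-6]
After 'neg': [6]
After 'push 7': [6, 7]
After 'push -6': [6, 7, -6]
After 'push 1': [6, 7, -6, 1]
After 'if': [6, 7, -6]
After 'push 9': [6, 7, -6, 9]
After 'dup': [6, 7, -6, 9, 9]
After 'push -6': [6, 7, -6, 9, 9, -6]
After 'neg': [6, 7, -6, 9, 9, 6]
After 'dup': [6, 7, -6, 9, 9, 6, 6]
After 'eq': [6, 7, -6, 9, 9, 1]
After 'push 7': [6, 7, -6, 9, 9, 1, 7]
After 'neg': [6, 7, -6, 9, 9, 1, -7]
After 'dup': [6, 7, -6, 9, 9, 1, -7, -7]
After 'push 12': [6, 7, -6, 9, 9, 1, -7, -7, 12]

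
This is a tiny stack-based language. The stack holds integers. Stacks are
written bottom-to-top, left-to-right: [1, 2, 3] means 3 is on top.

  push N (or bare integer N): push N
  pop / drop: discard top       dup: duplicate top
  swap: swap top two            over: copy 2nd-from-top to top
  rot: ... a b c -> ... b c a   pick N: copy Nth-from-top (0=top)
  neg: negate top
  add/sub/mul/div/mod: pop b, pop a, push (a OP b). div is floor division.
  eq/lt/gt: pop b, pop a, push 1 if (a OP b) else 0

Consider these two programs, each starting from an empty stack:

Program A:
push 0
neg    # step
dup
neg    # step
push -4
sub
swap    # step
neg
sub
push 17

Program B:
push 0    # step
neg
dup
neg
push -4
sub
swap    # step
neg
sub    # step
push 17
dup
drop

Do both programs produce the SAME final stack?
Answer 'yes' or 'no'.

Answer: yes

Derivation:
Program A trace:
  After 'push 0': [0]
  After 'neg': [0]
  After 'dup': [0, 0]
  After 'neg': [0, 0]
  After 'push -4': [0, 0, -4]
  After 'sub': [0, 4]
  After 'swap': [4, 0]
  After 'neg': [4, 0]
  After 'sub': [4]
  After 'push 17': [4, 17]
Program A final stack: [4, 17]

Program B trace:
  After 'push 0': [0]
  After 'neg': [0]
  After 'dup': [0, 0]
  After 'neg': [0, 0]
  After 'push -4': [0, 0, -4]
  After 'sub': [0, 4]
  After 'swap': [4, 0]
  After 'neg': [4, 0]
  After 'sub': [4]
  After 'push 17': [4, 17]
  After 'dup': [4, 17, 17]
  After 'drop': [4, 17]
Program B final stack: [4, 17]
Same: yes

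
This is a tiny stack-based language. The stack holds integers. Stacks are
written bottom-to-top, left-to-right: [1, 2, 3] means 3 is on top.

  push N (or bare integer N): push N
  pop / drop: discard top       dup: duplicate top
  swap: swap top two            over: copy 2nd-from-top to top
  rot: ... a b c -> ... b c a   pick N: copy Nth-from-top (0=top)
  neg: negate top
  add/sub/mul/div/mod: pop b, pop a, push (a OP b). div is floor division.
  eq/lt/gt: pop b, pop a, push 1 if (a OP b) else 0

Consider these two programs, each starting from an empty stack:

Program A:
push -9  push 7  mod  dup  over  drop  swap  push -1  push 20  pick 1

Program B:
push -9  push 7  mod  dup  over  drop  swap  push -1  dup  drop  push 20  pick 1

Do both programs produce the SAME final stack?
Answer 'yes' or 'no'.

Program A trace:
  After 'push -9': [-9]
  After 'push 7': [-9, 7]
  After 'mod': [5]
  After 'dup': [5, 5]
  After 'over': [5, 5, 5]
  After 'drop': [5, 5]
  After 'swap': [5, 5]
  After 'push -1': [5, 5, -1]
  After 'push 20': [5, 5, -1, 20]
  After 'pick 1': [5, 5, -1, 20, -1]
Program A final stack: [5, 5, -1, 20, -1]

Program B trace:
  After 'push -9': [-9]
  After 'push 7': [-9, 7]
  After 'mod': [5]
  After 'dup': [5, 5]
  After 'over': [5, 5, 5]
  After 'drop': [5, 5]
  After 'swap': [5, 5]
  After 'push -1': [5, 5, -1]
  After 'dup': [5, 5, -1, -1]
  After 'drop': [5, 5, -1]
  After 'push 20': [5, 5, -1, 20]
  After 'pick 1': [5, 5, -1, 20, -1]
Program B final stack: [5, 5, -1, 20, -1]
Same: yes

Answer: yes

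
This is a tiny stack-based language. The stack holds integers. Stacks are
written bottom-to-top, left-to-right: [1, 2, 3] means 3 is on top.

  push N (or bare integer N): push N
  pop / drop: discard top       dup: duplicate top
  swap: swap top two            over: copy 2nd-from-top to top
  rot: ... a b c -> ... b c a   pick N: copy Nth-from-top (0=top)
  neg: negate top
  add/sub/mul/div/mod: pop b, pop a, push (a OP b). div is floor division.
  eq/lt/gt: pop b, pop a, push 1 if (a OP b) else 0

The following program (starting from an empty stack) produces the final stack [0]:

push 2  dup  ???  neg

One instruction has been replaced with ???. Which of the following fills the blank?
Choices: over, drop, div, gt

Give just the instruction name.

Answer: gt

Derivation:
Stack before ???: [2, 2]
Stack after ???:  [0]
Checking each choice:
  over: produces [2, 2, -2]
  drop: produces [-2]
  div: produces [-1]
  gt: MATCH


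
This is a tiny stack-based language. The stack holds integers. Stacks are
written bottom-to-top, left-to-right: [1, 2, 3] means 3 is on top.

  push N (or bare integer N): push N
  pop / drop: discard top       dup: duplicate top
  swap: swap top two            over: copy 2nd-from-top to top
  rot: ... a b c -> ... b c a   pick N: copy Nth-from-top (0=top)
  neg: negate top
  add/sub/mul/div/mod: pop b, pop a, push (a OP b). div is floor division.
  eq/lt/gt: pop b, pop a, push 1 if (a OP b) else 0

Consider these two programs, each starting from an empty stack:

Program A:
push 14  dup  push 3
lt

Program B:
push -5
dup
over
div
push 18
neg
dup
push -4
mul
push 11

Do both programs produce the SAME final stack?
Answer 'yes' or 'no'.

Program A trace:
  After 'push 14': [14]
  After 'dup': [14, 14]
  After 'push 3': [14, 14, 3]
  After 'lt': [14, 0]
Program A final stack: [14, 0]

Program B trace:
  After 'push -5': [-5]
  After 'dup': [-5, -5]
  After 'over': [-5, -5, -5]
  After 'div': [-5, 1]
  After 'push 18': [-5, 1, 18]
  After 'neg': [-5, 1, -18]
  After 'dup': [-5, 1, -18, -18]
  After 'push -4': [-5, 1, -18, -18, -4]
  After 'mul': [-5, 1, -18, 72]
  After 'push 11': [-5, 1, -18, 72, 11]
Program B final stack: [-5, 1, -18, 72, 11]
Same: no

Answer: no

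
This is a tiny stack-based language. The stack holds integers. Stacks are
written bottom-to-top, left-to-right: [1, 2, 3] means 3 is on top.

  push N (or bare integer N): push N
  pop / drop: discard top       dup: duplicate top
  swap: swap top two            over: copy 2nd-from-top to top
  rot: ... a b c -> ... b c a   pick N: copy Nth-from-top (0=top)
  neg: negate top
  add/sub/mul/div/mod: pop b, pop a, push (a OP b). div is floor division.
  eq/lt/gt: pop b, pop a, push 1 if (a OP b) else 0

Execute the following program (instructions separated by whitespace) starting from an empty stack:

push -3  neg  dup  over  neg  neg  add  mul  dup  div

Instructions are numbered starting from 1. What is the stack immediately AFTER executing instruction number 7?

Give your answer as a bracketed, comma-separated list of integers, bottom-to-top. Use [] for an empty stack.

Answer: [3, 6]

Derivation:
Step 1 ('push -3'): [-3]
Step 2 ('neg'): [3]
Step 3 ('dup'): [3, 3]
Step 4 ('over'): [3, 3, 3]
Step 5 ('neg'): [3, 3, -3]
Step 6 ('neg'): [3, 3, 3]
Step 7 ('add'): [3, 6]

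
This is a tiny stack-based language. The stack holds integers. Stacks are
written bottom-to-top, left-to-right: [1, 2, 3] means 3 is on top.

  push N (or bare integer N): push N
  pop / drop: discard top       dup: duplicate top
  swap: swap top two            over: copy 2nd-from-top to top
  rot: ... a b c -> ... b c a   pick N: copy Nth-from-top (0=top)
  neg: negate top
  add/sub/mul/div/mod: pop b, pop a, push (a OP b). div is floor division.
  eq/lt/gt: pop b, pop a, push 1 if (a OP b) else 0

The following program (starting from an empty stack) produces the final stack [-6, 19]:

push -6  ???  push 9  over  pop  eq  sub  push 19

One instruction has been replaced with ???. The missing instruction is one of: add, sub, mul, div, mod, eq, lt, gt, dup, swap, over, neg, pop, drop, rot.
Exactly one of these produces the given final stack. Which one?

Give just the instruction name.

Stack before ???: [-6]
Stack after ???:  [-6, -6]
The instruction that transforms [-6] -> [-6, -6] is: dup

Answer: dup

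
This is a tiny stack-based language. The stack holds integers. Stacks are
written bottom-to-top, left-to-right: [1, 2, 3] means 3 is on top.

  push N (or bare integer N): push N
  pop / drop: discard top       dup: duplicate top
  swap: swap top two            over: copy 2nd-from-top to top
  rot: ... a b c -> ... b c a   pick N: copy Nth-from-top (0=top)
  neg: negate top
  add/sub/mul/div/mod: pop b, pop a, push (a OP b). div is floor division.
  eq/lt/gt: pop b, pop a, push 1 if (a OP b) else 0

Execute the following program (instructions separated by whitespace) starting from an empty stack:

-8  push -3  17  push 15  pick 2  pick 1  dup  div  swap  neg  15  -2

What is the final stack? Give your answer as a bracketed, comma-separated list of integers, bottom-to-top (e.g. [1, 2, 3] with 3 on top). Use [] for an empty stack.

After 'push -8': [-8]
After 'push -3': [-8, -3]
After 'push 17': [-8, -3, 17]
After 'push 15': [-8, -3, 17, 15]
After 'pick 2': [-8, -3, 17, 15, -3]
After 'pick 1': [-8, -3, 17, 15, -3, 15]
After 'dup': [-8, -3, 17, 15, -3, 15, 15]
After 'div': [-8, -3, 17, 15, -3, 1]
After 'swap': [-8, -3, 17, 15, 1, -3]
After 'neg': [-8, -3, 17, 15, 1, 3]
After 'push 15': [-8, -3, 17, 15, 1, 3, 15]
After 'push -2': [-8, -3, 17, 15, 1, 3, 15, -2]

Answer: [-8, -3, 17, 15, 1, 3, 15, -2]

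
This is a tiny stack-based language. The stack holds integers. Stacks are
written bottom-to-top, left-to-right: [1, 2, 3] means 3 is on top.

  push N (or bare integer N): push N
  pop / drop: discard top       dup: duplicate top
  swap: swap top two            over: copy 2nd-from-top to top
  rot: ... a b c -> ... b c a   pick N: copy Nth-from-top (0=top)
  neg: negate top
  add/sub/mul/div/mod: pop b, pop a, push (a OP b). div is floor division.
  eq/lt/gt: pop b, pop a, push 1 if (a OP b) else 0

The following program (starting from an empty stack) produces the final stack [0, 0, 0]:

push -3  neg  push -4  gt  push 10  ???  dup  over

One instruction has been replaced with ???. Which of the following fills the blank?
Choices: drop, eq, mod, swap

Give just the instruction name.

Answer: eq

Derivation:
Stack before ???: [1, 10]
Stack after ???:  [0]
Checking each choice:
  drop: produces [1, 1, 1]
  eq: MATCH
  mod: produces [1, 1, 1]
  swap: produces [10, 1, 1, 1]


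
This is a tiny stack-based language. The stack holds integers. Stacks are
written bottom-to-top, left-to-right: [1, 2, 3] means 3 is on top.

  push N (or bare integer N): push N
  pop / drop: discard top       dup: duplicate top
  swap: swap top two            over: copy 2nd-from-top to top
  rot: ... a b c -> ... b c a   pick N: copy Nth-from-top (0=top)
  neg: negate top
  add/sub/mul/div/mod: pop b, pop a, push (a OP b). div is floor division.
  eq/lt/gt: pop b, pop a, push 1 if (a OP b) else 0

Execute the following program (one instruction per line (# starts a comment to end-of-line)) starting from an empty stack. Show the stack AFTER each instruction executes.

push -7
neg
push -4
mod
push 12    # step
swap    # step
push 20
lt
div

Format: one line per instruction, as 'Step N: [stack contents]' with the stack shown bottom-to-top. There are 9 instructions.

Step 1: [-7]
Step 2: [7]
Step 3: [7, -4]
Step 4: [-1]
Step 5: [-1, 12]
Step 6: [12, -1]
Step 7: [12, -1, 20]
Step 8: [12, 1]
Step 9: [12]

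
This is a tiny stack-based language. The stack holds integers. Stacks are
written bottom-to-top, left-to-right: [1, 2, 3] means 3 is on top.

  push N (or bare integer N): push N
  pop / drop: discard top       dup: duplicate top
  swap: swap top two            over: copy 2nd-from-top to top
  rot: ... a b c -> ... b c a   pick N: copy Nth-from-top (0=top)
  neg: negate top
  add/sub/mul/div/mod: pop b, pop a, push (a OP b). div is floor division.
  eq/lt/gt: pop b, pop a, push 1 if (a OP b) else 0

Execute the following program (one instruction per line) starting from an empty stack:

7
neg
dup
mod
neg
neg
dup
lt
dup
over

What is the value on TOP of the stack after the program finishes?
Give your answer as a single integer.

After 'push 7': [7]
After 'neg': [-7]
After 'dup': [-7, -7]
After 'mod': [0]
After 'neg': [0]
After 'neg': [0]
After 'dup': [0, 0]
After 'lt': [0]
After 'dup': [0, 0]
After 'over': [0, 0, 0]

Answer: 0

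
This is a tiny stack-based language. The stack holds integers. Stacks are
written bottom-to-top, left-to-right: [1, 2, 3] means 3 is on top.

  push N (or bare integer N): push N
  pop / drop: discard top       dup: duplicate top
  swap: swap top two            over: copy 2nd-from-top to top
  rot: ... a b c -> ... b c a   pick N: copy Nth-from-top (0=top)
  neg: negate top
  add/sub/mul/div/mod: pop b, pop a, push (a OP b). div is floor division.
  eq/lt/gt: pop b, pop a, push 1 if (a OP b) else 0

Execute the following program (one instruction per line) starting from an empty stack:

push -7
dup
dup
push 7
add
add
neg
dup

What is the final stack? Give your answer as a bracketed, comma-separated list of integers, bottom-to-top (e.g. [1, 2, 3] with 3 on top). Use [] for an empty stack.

After 'push -7': [-7]
After 'dup': [-7, -7]
After 'dup': [-7, -7, -7]
After 'push 7': [-7, -7, -7, 7]
After 'add': [-7, -7, 0]
After 'add': [-7, -7]
After 'neg': [-7, 7]
After 'dup': [-7, 7, 7]

Answer: [-7, 7, 7]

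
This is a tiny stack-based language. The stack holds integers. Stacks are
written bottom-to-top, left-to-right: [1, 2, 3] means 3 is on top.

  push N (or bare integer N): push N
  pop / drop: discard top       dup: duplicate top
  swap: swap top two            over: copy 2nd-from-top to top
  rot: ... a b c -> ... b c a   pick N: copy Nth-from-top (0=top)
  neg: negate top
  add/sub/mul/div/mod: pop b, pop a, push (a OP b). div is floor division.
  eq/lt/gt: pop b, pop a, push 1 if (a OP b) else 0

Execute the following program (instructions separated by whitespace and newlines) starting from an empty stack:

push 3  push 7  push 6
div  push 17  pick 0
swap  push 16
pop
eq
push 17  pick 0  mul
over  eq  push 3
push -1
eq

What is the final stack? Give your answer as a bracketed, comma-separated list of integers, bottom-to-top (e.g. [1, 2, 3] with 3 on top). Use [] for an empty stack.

Answer: [3, 1, 1, 0, 0]

Derivation:
After 'push 3': [3]
After 'push 7': [3, 7]
After 'push 6': [3, 7, 6]
After 'div': [3, 1]
After 'push 17': [3, 1, 17]
After 'pick 0': [3, 1, 17, 17]
After 'swap': [3, 1, 17, 17]
After 'push 16': [3, 1, 17, 17, 16]
After 'pop': [3, 1, 17, 17]
After 'eq': [3, 1, 1]
After 'push 17': [3, 1, 1, 17]
After 'pick 0': [3, 1, 1, 17, 17]
After 'mul': [3, 1, 1, 289]
After 'over': [3, 1, 1, 289, 1]
After 'eq': [3, 1, 1, 0]
After 'push 3': [3, 1, 1, 0, 3]
After 'push -1': [3, 1, 1, 0, 3, -1]
After 'eq': [3, 1, 1, 0, 0]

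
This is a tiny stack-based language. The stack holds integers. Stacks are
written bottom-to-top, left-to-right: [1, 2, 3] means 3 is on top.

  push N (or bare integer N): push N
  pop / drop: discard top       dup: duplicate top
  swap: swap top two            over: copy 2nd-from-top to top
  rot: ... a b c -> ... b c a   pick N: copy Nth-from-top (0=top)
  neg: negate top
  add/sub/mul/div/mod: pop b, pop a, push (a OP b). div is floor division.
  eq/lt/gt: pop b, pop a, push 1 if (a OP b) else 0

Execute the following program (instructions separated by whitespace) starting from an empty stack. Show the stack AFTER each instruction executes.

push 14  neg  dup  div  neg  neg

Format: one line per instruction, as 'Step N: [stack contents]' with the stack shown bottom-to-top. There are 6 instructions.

Step 1: [14]
Step 2: [-14]
Step 3: [-14, -14]
Step 4: [1]
Step 5: [-1]
Step 6: [1]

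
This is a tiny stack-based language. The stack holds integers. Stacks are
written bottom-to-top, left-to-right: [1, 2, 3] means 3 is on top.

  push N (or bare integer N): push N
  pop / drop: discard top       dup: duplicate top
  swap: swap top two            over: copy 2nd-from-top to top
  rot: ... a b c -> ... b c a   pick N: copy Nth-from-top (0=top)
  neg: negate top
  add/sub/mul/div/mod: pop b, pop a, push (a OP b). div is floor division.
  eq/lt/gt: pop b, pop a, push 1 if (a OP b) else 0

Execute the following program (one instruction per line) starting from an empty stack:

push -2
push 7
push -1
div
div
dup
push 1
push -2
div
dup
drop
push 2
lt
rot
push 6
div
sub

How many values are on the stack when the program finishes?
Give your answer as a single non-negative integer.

After 'push -2': stack = [-2] (depth 1)
After 'push 7': stack = [-2, 7] (depth 2)
After 'push -1': stack = [-2, 7, -1] (depth 3)
After 'div': stack = [-2, -7] (depth 2)
After 'div': stack = [0] (depth 1)
After 'dup': stack = [0, 0] (depth 2)
After 'push 1': stack = [0, 0, 1] (depth 3)
After 'push -2': stack = [0, 0, 1, -2] (depth 4)
After 'div': stack = [0, 0, -1] (depth 3)
After 'dup': stack = [0, 0, -1, -1] (depth 4)
After 'drop': stack = [0, 0, -1] (depth 3)
After 'push 2': stack = [0, 0, -1, 2] (depth 4)
After 'lt': stack = [0, 0, 1] (depth 3)
After 'rot': stack = [0, 1, 0] (depth 3)
After 'push 6': stack = [0, 1, 0, 6] (depth 4)
After 'div': stack = [0, 1, 0] (depth 3)
After 'sub': stack = [0, 1] (depth 2)

Answer: 2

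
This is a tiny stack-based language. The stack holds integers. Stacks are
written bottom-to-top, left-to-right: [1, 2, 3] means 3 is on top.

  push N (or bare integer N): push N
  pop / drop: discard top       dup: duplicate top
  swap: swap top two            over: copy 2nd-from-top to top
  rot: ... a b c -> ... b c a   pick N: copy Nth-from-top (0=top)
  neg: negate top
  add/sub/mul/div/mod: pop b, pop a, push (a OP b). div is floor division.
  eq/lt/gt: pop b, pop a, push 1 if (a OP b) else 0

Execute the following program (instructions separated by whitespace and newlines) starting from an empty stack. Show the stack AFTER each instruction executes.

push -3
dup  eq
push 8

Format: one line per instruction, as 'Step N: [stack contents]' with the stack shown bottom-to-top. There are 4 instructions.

Step 1: [-3]
Step 2: [-3, -3]
Step 3: [1]
Step 4: [1, 8]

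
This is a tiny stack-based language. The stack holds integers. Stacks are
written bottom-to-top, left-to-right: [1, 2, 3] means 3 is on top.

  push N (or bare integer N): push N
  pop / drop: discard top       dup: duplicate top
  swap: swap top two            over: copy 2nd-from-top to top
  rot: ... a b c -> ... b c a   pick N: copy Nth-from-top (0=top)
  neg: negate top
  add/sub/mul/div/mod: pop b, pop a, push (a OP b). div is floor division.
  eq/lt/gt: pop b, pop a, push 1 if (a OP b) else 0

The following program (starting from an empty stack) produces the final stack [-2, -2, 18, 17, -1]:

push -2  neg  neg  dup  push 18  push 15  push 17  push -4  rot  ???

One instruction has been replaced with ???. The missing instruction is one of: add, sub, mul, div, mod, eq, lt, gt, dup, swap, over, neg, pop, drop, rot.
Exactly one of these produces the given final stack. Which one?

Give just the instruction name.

Stack before ???: [-2, -2, 18, 17, -4, 15]
Stack after ???:  [-2, -2, 18, 17, -1]
The instruction that transforms [-2, -2, 18, 17, -4, 15] -> [-2, -2, 18, 17, -1] is: div

Answer: div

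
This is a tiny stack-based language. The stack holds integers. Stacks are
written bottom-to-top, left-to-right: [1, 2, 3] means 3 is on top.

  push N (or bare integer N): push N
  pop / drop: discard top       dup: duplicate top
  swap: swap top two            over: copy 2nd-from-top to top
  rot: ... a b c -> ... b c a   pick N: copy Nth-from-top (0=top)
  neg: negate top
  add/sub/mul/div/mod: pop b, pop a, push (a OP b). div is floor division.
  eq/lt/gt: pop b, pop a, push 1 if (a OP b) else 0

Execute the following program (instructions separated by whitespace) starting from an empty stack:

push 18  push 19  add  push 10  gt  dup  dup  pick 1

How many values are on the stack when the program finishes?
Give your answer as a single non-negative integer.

Answer: 4

Derivation:
After 'push 18': stack = [18] (depth 1)
After 'push 19': stack = [18, 19] (depth 2)
After 'add': stack = [37] (depth 1)
After 'push 10': stack = [37, 10] (depth 2)
After 'gt': stack = [1] (depth 1)
After 'dup': stack = [1, 1] (depth 2)
After 'dup': stack = [1, 1, 1] (depth 3)
After 'pick 1': stack = [1, 1, 1, 1] (depth 4)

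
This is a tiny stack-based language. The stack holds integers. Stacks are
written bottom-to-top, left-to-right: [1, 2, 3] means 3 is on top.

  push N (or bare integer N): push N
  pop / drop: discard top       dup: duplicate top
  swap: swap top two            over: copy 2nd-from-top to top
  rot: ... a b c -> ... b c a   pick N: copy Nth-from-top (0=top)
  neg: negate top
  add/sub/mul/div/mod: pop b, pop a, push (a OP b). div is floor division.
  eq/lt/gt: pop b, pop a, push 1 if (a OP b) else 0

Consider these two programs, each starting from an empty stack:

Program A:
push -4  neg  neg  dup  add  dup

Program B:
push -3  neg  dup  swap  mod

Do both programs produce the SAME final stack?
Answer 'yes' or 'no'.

Program A trace:
  After 'push -4': [-4]
  After 'neg': [4]
  After 'neg': [-4]
  After 'dup': [-4, -4]
  After 'add': [-8]
  After 'dup': [-8, -8]
Program A final stack: [-8, -8]

Program B trace:
  After 'push -3': [-3]
  After 'neg': [3]
  After 'dup': [3, 3]
  After 'swap': [3, 3]
  After 'mod': [0]
Program B final stack: [0]
Same: no

Answer: no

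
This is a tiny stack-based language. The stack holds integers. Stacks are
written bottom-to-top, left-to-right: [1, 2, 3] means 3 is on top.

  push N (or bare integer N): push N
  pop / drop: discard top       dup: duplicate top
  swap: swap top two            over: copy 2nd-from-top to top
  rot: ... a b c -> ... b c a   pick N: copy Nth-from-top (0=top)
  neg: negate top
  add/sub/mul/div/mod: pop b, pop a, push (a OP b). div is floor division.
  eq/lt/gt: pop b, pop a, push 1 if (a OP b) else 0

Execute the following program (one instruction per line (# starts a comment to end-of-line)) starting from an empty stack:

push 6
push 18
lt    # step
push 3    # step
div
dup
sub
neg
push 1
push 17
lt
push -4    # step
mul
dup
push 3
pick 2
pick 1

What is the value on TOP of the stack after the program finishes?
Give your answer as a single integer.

Answer: 3

Derivation:
After 'push 6': [6]
After 'push 18': [6, 18]
After 'lt': [1]
After 'push 3': [1, 3]
After 'div': [0]
After 'dup': [0, 0]
After 'sub': [0]
After 'neg': [0]
After 'push 1': [0, 1]
After 'push 17': [0, 1, 17]
After 'lt': [0, 1]
After 'push -4': [0, 1, -4]
After 'mul': [0, -4]
After 'dup': [0, -4, -4]
After 'push 3': [0, -4, -4, 3]
After 'pick 2': [0, -4, -4, 3, -4]
After 'pick 1': [0, -4, -4, 3, -4, 3]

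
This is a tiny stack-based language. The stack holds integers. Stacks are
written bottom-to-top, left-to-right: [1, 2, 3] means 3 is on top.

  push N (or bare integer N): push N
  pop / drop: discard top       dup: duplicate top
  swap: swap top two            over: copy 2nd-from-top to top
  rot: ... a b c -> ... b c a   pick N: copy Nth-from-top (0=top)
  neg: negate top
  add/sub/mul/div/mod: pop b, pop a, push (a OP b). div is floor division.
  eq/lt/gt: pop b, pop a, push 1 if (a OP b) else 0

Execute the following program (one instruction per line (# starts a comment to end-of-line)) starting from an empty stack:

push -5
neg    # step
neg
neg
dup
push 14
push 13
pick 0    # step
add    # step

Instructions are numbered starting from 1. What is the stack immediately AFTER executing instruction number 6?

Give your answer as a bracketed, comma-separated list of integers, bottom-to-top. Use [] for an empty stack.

Answer: [5, 5, 14]

Derivation:
Step 1 ('push -5'): [-5]
Step 2 ('neg'): [5]
Step 3 ('neg'): [-5]
Step 4 ('neg'): [5]
Step 5 ('dup'): [5, 5]
Step 6 ('push 14'): [5, 5, 14]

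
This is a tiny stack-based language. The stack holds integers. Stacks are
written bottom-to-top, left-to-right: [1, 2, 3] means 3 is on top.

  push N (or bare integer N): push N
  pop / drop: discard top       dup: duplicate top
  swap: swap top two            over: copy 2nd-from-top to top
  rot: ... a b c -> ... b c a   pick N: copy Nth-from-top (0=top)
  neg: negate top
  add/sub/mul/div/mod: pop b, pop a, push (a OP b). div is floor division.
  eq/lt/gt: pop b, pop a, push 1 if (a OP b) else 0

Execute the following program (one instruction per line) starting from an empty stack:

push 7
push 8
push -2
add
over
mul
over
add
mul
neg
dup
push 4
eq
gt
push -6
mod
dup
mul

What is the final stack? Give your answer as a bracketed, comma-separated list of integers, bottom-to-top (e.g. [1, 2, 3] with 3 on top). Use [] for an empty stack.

Answer: [0]

Derivation:
After 'push 7': [7]
After 'push 8': [7, 8]
After 'push -2': [7, 8, -2]
After 'add': [7, 6]
After 'over': [7, 6, 7]
After 'mul': [7, 42]
After 'over': [7, 42, 7]
After 'add': [7, 49]
After 'mul': [343]
After 'neg': [-343]
After 'dup': [-343, -343]
After 'push 4': [-343, -343, 4]
After 'eq': [-343, 0]
After 'gt': [0]
After 'push -6': [0, -6]
After 'mod': [0]
After 'dup': [0, 0]
After 'mul': [0]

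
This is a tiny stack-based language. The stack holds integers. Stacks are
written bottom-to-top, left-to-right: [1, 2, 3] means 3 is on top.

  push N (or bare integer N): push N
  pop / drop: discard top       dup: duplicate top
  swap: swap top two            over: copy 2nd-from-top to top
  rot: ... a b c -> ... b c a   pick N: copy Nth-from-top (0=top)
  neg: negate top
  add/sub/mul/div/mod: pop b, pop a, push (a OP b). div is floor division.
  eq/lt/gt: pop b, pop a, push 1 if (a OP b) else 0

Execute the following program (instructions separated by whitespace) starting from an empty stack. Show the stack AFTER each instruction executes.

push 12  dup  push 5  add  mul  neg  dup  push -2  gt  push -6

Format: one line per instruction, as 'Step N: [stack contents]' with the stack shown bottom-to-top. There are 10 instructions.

Step 1: [12]
Step 2: [12, 12]
Step 3: [12, 12, 5]
Step 4: [12, 17]
Step 5: [204]
Step 6: [-204]
Step 7: [-204, -204]
Step 8: [-204, -204, -2]
Step 9: [-204, 0]
Step 10: [-204, 0, -6]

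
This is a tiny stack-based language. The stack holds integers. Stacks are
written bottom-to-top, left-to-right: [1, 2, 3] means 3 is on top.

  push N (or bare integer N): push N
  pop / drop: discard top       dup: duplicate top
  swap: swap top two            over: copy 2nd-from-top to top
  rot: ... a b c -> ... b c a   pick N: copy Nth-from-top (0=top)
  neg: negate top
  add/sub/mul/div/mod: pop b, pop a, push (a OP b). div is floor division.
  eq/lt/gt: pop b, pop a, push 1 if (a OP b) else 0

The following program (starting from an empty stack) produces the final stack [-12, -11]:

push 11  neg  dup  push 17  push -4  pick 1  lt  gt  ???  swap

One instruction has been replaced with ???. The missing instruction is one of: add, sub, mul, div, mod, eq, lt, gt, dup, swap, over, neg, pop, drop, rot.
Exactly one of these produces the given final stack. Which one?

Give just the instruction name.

Answer: sub

Derivation:
Stack before ???: [-11, -11, 1]
Stack after ???:  [-11, -12]
The instruction that transforms [-11, -11, 1] -> [-11, -12] is: sub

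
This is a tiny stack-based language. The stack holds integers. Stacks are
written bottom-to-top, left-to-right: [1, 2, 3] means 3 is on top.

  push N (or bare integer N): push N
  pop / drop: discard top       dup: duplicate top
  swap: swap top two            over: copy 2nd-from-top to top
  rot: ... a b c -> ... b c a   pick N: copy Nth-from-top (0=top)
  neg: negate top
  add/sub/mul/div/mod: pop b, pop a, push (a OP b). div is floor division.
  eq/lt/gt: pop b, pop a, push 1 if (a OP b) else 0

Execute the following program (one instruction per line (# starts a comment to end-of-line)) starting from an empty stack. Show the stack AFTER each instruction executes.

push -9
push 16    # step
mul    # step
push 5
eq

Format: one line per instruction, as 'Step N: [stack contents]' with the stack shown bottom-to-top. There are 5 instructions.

Step 1: [-9]
Step 2: [-9, 16]
Step 3: [-144]
Step 4: [-144, 5]
Step 5: [0]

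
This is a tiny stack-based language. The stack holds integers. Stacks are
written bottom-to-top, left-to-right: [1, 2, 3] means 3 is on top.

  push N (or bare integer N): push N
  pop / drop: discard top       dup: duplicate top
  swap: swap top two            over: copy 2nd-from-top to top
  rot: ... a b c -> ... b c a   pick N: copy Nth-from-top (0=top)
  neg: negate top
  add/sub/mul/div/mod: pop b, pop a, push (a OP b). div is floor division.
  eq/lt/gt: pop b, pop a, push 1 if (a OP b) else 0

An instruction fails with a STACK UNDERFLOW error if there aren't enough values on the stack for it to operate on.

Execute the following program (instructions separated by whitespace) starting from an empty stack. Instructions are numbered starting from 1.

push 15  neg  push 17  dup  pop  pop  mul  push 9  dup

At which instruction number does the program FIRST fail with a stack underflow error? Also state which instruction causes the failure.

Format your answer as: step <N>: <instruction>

Step 1 ('push 15'): stack = [15], depth = 1
Step 2 ('neg'): stack = [-15], depth = 1
Step 3 ('push 17'): stack = [-15, 17], depth = 2
Step 4 ('dup'): stack = [-15, 17, 17], depth = 3
Step 5 ('pop'): stack = [-15, 17], depth = 2
Step 6 ('pop'): stack = [-15], depth = 1
Step 7 ('mul'): needs 2 value(s) but depth is 1 — STACK UNDERFLOW

Answer: step 7: mul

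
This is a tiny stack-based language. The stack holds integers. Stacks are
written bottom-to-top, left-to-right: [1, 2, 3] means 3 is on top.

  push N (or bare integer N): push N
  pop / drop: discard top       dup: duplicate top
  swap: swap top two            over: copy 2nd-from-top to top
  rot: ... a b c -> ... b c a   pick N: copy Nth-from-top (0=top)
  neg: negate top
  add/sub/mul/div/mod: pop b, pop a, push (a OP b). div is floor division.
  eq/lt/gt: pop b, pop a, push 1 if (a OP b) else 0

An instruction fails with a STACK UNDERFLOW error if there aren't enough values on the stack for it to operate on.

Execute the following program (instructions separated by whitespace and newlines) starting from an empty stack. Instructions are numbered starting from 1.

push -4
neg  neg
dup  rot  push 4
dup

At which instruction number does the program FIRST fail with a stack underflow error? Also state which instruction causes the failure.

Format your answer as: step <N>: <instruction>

Step 1 ('push -4'): stack = [-4], depth = 1
Step 2 ('neg'): stack = [4], depth = 1
Step 3 ('neg'): stack = [-4], depth = 1
Step 4 ('dup'): stack = [-4, -4], depth = 2
Step 5 ('rot'): needs 3 value(s) but depth is 2 — STACK UNDERFLOW

Answer: step 5: rot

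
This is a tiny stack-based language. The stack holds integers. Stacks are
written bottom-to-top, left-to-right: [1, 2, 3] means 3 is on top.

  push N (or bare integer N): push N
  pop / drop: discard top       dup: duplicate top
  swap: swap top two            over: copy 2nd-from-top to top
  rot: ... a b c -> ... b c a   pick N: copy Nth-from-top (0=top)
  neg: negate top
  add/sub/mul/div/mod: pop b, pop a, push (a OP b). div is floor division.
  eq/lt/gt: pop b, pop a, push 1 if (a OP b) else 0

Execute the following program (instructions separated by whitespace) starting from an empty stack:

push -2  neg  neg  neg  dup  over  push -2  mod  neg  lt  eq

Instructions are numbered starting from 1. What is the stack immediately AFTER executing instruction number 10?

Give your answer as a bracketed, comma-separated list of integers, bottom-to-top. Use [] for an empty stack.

Answer: [2, 0]

Derivation:
Step 1 ('push -2'): [-2]
Step 2 ('neg'): [2]
Step 3 ('neg'): [-2]
Step 4 ('neg'): [2]
Step 5 ('dup'): [2, 2]
Step 6 ('over'): [2, 2, 2]
Step 7 ('push -2'): [2, 2, 2, -2]
Step 8 ('mod'): [2, 2, 0]
Step 9 ('neg'): [2, 2, 0]
Step 10 ('lt'): [2, 0]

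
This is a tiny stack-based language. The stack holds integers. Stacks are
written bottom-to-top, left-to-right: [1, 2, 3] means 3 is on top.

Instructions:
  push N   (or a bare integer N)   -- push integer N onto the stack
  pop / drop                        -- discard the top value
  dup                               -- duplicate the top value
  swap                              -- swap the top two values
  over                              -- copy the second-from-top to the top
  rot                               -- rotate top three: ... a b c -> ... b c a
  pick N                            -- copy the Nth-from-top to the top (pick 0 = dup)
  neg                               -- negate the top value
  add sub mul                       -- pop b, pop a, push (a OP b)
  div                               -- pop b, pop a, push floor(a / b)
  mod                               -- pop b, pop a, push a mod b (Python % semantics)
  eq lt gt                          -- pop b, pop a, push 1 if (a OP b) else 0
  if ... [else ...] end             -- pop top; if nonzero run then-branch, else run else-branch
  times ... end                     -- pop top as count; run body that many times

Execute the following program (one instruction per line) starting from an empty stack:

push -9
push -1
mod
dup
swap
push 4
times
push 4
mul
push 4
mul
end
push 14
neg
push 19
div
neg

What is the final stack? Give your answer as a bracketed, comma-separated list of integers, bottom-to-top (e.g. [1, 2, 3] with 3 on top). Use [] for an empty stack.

Answer: [0, 0, 1]

Derivation:
After 'push -9': [-9]
After 'push -1': [-9, -1]
After 'mod': [0]
After 'dup': [0, 0]
After 'swap': [0, 0]
After 'push 4': [0, 0, 4]
After 'times': [0, 0]
After 'push 4': [0, 0, 4]
After 'mul': [0, 0]
After 'push 4': [0, 0, 4]
After 'mul': [0, 0]
After 'push 4': [0, 0, 4]
  ...
After 'mul': [0, 0]
After 'push 4': [0, 0, 4]
After 'mul': [0, 0]
After 'push 4': [0, 0, 4]
After 'mul': [0, 0]
After 'push 4': [0, 0, 4]
After 'mul': [0, 0]
After 'push 14': [0, 0, 14]
After 'neg': [0, 0, -14]
After 'push 19': [0, 0, -14, 19]
After 'div': [0, 0, -1]
After 'neg': [0, 0, 1]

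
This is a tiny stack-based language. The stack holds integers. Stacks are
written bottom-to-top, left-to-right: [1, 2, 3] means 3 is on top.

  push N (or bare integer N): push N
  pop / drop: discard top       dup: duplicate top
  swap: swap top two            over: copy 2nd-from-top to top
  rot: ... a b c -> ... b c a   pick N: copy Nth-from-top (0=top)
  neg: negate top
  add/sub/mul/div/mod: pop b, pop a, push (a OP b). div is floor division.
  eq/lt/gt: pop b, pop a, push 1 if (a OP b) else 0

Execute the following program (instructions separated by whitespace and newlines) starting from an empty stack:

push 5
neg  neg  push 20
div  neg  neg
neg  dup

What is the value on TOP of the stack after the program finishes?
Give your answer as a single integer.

After 'push 5': [5]
After 'neg': [-5]
After 'neg': [5]
After 'push 20': [5, 20]
After 'div': [0]
After 'neg': [0]
After 'neg': [0]
After 'neg': [0]
After 'dup': [0, 0]

Answer: 0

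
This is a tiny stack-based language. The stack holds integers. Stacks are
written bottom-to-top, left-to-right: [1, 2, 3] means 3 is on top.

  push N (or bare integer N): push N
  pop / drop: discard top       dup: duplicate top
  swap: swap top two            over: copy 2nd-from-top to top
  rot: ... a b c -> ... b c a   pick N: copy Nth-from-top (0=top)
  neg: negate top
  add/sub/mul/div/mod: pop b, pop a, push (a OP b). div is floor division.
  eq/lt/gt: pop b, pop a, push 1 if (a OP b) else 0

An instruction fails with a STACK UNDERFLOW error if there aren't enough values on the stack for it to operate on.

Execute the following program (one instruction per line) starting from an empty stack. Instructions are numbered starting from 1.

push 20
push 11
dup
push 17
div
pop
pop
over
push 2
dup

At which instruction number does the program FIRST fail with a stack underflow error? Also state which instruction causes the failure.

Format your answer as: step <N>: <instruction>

Step 1 ('push 20'): stack = [20], depth = 1
Step 2 ('push 11'): stack = [20, 11], depth = 2
Step 3 ('dup'): stack = [20, 11, 11], depth = 3
Step 4 ('push 17'): stack = [20, 11, 11, 17], depth = 4
Step 5 ('div'): stack = [20, 11, 0], depth = 3
Step 6 ('pop'): stack = [20, 11], depth = 2
Step 7 ('pop'): stack = [20], depth = 1
Step 8 ('over'): needs 2 value(s) but depth is 1 — STACK UNDERFLOW

Answer: step 8: over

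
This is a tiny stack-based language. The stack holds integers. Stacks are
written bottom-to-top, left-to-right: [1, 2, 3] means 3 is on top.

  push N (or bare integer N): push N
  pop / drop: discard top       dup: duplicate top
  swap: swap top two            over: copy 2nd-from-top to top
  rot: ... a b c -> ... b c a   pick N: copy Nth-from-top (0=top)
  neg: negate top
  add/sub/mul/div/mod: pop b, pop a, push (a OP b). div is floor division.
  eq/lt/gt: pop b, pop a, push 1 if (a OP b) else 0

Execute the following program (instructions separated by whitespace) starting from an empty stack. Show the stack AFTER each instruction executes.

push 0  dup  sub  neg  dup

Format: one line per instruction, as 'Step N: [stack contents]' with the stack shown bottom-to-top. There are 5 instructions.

Step 1: [0]
Step 2: [0, 0]
Step 3: [0]
Step 4: [0]
Step 5: [0, 0]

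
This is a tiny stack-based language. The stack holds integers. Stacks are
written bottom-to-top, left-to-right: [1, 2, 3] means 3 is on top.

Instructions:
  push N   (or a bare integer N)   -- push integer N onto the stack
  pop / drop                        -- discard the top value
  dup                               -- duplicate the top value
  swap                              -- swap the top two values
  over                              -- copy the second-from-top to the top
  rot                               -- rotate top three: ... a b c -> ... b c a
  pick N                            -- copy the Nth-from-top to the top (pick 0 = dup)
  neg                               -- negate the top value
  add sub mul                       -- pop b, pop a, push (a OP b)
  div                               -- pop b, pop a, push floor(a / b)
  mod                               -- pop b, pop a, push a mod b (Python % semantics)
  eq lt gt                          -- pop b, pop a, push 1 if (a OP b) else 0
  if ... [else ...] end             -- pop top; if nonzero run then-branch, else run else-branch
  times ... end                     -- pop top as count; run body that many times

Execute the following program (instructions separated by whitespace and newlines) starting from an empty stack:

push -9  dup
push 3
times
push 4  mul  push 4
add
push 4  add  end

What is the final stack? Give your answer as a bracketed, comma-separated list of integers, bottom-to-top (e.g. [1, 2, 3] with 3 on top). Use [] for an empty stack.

Answer: [-9, -408]

Derivation:
After 'push -9': [-9]
After 'dup': [-9, -9]
After 'push 3': [-9, -9, 3]
After 'times': [-9, -9]
After 'push 4': [-9, -9, 4]
After 'mul': [-9, -36]
After 'push 4': [-9, -36, 4]
After 'add': [-9, -32]
After 'push 4': [-9, -32, 4]
After 'add': [-9, -28]
After 'push 4': [-9, -28, 4]
After 'mul': [-9, -112]
After 'push 4': [-9, -112, 4]
After 'add': [-9, -108]
After 'push 4': [-9, -108, 4]
After 'add': [-9, -104]
After 'push 4': [-9, -104, 4]
After 'mul': [-9, -416]
After 'push 4': [-9, -416, 4]
After 'add': [-9, -412]
After 'push 4': [-9, -412, 4]
After 'add': [-9, -408]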